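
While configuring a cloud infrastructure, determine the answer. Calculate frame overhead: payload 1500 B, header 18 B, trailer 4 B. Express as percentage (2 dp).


Given: payload = 1500 B, header = 18 B, trailer = 4 B
Overhead bytes = header + trailer = 18 + 4 = 22
Total frame = payload + overhead = 1500 + 22 = 1522
Overhead % = 22 / 1522 * 100 = 1.4455% -> 1.45% (2 dp)

1.45


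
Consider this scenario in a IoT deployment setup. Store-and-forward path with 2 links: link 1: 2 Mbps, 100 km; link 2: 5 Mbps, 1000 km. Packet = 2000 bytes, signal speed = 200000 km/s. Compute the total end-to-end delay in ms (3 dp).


Packet = 2000 bytes = 16000 bits. Store-and-forward: sum (t_trans + t_prop) per link.
Link 1: t_trans = 16000/(2*10^6) s = 8.0000 ms; t_prop = 100/200000 s = 0.5000 ms; subtotal = 8.5000 ms
Link 2: t_trans = 16000/(5*10^6) s = 3.2000 ms; t_prop = 1000/200000 s = 5.0000 ms; subtotal = 8.2000 ms
End-to-end = 8.5000 + 8.2000 = 16.7000 ms -> 16.700 ms (3 dp)

16.700


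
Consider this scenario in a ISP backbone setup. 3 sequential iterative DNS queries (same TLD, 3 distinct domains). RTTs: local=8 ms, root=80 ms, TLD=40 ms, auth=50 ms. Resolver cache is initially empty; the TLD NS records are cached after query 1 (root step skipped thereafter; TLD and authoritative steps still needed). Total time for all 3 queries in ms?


Lookup 1 (cold cache): local + root + TLD + auth = 8 + 80 + 40 + 50 = 178 ms
Lookups 2..3 (TLD NS cached -> skip root; new domain -> still ask TLD and auth): local + TLD + auth = 8 + 40 + 50 = 98 ms each
Remaining 2 lookups: 2 * 98 = 196 ms
Total = 178 + 196 = 374 ms

374


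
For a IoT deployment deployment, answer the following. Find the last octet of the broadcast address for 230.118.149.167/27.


Given: IP = 230.118.149.167, prefix = /27
Host bits = 32 - 27 = 5
Network last octet = 167 AND mask = 160
Host part size = 2^5 - 1 = 31
Broadcast last octet = 160 OR 31 = 191

191


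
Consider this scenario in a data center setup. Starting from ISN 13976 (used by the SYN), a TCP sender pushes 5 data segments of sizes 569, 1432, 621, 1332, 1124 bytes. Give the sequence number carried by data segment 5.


The SYN occupies sequence number ISN = 13976, so the first data byte is ISN + 1 = 13977.
SEQ of data segment i = (ISN + 1) + sum of payload sizes of segments 1..i-1.
Segment 1: SEQ = 13977, payload = 569 bytes
Segment 2: SEQ = 14546, payload = 1432 bytes
Segment 3: SEQ = 15978, payload = 621 bytes
Segment 4: SEQ = 16599, payload = 1332 bytes
Segment 5: SEQ = 17931, payload = 1124 bytes
SEQ of segment 5 = 13977 + 569 + 1432 + 621 + 1332 = 17931

17931


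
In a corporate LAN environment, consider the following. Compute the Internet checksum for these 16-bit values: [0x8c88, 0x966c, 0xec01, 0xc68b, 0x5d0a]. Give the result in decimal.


Given words: [0x8c88, 0x966c, 0xec01, 0xc68b, 0x5d0a]
Step 1: Sum all words
Raw sum = 35976 + 38508 + 60417 + 50827 + 23818 = 209546
Step 2: Fold carry: (12938 + 3) = 12941
One's complement = ~12941 & 0xFFFF = 52594

52594


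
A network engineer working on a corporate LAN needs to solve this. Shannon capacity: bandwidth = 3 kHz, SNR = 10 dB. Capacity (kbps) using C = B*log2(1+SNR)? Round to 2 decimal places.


Given: B = 3 kHz, SNR = 10 dB
SNR linear = 10^(10/10) = 10
1 + SNR = 11
log2(11) = 3.4594316186
C = 3 * 1000 * 3.4594316186 = 10378.2949 bps
C = 10.378295 kbps -> 10.38 kbps (2 dp)

10.38


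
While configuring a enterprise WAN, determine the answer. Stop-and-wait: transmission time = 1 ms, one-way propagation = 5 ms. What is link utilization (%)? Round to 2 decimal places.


Given: Ttrans = 1 ms, Tprop = 5 ms
RTT = 2 * Tprop = 2 * 5 = 10 ms
U = Ttrans / (Ttrans + RTT)
U = 1 / (1 + 10)
U = 1 / 11 = 0.090909
U% = 9.09%

9.09


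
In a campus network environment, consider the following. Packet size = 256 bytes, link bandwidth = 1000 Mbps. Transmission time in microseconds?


Given: packet = 256 bytes, bandwidth = 1000 Mbps
Packet in bits = 256 * 8 = 2048 bits
Bandwidth = 1000 * 10^6 = 1000000000 bps
Time = 2048 / 1000000000 seconds
Time in us = 2048 * 10^6 / 1000000000 = 2.048

2.048


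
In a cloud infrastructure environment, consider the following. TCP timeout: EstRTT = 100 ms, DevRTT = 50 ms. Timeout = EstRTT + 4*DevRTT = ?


Given: EstRTT = 100 ms, DevRTT = 50 ms
Timeout = EstRTT + 4 * DevRTT
4 * DevRTT = 4 * 50 = 200
Timeout = 100 + 200 = 300 ms

300


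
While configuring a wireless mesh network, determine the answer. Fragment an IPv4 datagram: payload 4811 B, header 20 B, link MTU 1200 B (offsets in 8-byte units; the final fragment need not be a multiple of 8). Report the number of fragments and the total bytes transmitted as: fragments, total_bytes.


Max data per non-final fragment = floor((MTU - header)/8)*8 = floor((1200 - 20)/8)*8 = floor(1180/8)*8 = 1176 B
Final fragment needs no 8-byte alignment: it can carry up to MTU - header = 1180 B
Non-final fragments needed = ceil((payload - 1180) / 1176) = ceil(3631/1176) = ceil(3.0876) = 4
Number of fragments = 4 + 1 = 5
Fragment sizes (data): 4 * 1176 B + 107 B (last, 107 <= 1180 OK)
Total bytes sent = payload + n_frags * header = 4811 + 5*20 = 4811 + 100 = 4911 B

5, 4911


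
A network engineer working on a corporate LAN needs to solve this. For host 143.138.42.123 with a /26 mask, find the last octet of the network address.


Given: IP = 143.138.42.123, prefix = /26
Subnet mask = 255.255.255.192
Last octet of IP: 123
Last octet of mask: 192
Network last octet = 123 AND 192 = 64

64


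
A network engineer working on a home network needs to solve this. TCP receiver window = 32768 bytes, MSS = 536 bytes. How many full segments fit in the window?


Given: RWND = 32768 bytes, MSS = 536 bytes
Full segments = floor(RWND / MSS)
Full segments = floor(32768 / 536)
Full segments = floor(61.1343) = 61

61


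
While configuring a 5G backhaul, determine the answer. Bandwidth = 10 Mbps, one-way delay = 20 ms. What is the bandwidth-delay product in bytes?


Given: bandwidth = 10 Mbps, delay = 20 ms
BDP in bits = 10 * 10^6 * 20 / 1000
BDP in bits = 200000
BDP in bytes = 200000 / 8 = 25000

25000


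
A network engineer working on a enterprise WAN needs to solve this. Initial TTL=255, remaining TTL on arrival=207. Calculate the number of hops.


Given: initial TTL = 255, received TTL = 207
Hops = initial TTL - received TTL
Hops = 255 - 207 = 48

48


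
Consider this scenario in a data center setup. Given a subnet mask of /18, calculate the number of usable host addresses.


Given: subnet mask /18
Host bits = 32 - 18 = 14
Total addresses = 2^14 = 16384
Usable hosts = 16384 - 2 (network + broadcast) = 16382

16382


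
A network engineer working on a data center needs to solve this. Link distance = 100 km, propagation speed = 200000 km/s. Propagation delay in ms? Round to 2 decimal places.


Given: distance = 100 km, speed = 200000 km/s
Delay = distance / speed = 100 / 200000 seconds
Delay in ms = 100 * 1000 / 200000
Delay = 0.5000 ms
Rounded to 2 dp = 0.50 ms

0.50


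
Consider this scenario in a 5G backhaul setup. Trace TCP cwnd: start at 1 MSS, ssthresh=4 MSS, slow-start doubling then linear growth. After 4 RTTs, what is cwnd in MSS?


RTT 0: cwnd = 1 MSS (initial)
RTT 1: cwnd = 2 MSS (slow start, doubled)
RTT 2: cwnd = 4 MSS (slow start, doubled)
RTT 3: cwnd = 5 MSS (congestion avoidance, +1)
RTT 4: cwnd = 6 MSS (congestion avoidance, +1)

6


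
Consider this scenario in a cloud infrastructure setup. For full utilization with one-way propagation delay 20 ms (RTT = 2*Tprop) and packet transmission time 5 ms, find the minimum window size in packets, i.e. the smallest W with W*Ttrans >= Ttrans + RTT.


Given: Ttrans = 5 ms, RTT = 40 ms (= 2 * Tprop, Tprop = 20 ms)
Time until first ACK returns = Ttrans + RTT = 5 + 40 = 45 ms
Need W * Ttrans >= Ttrans + RTT  ->  W >= (Ttrans + RTT) / Ttrans
(Ttrans + RTT) / Ttrans = 45 / 5 = 9
W_min = ceil(9) = 9

9


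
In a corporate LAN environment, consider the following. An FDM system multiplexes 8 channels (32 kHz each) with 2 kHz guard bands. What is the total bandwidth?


Given: 8 channels, 32 kHz each, guard = 2 kHz
Channel bandwidth = 8 * 32 = 256 kHz
Guard bands = 7 gaps * 2 kHz = 14 kHz
Total = 256 + 14 = 270 kHz

270


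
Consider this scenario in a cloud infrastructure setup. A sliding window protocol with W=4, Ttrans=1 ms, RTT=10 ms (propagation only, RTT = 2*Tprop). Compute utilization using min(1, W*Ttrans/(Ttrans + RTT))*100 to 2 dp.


Given: W = 4, Ttrans = 1 ms, RTT = 10 ms (= 2 * Tprop, Tprop = 5 ms)
Cycle time = Ttrans + RTT = 1 + 10 = 11 ms (first packet sent until its ACK returns)
W * Ttrans = 4 * 1 = 4 ms of sending per cycle
W * Ttrans / (Ttrans + RTT) = 4 / 11 = 0.363636
U = min(1, 0.363636) = 0.363636
U% = 36.36%

36.36


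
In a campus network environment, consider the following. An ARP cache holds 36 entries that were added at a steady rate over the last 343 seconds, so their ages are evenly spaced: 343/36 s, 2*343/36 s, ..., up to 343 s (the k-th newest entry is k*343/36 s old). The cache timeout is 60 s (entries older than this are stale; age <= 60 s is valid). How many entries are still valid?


Ages are k * 343/36 s for k = 1..36 (spacing = 9.5278 s).
Entry k is valid iff k * 343/36 <= 60 iff k <= 36 * 60 / 343 = 6.2974
n_valid = floor(6.2974) = 6
(n_stale = 36 - 6 = 30)

6


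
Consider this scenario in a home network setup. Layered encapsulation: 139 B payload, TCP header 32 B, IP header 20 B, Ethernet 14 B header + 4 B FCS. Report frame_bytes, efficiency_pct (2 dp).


TCP segment = 139 + 32 = 171 B
IP packet = 171 + 20 = 191 B
Ethernet frame = 191 + 14 + 4 = 209 B
Efficiency = app / frame = 139 / 209 = 0.665072 = 66.5072% -> 66.51% (2 dp)

209, 66.51


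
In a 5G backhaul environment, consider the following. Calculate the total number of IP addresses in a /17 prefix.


Given: CIDR prefix /17
Host bits = 32 - 17 = 15
Total addresses = 2^15 = 32768

32768


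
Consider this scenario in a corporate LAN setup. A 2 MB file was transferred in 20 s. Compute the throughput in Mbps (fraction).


Given: file = 2 MB, time = 20 s
File in Mb = 2 * 8 = 16 Mb
Throughput = 16 / 20 Mbps
Throughput = 4/5 Mbps

4/5


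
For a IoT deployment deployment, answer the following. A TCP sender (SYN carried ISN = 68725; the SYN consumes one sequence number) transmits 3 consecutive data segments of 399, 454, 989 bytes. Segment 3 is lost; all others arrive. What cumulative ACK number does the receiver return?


SYN uses sequence number 68725; first data byte = ISN + 1 = 68726.
Segment 1: SEQ = 68726, len = 399 B, covers [68726, 69124]
Segment 2: SEQ = 69125, len = 454 B, covers [69125, 69578]
Segment 3: SEQ = 69579, len = 989 B, covers [69579, 70567] [LOST]
In-order data received: bytes [68726, 69578] (segments 1..2).
Segment 3 missing -> gap begins at byte 69579.
Cumulative ACK = next expected in-order byte = 68726 + 399 + 454 = 69579

69579


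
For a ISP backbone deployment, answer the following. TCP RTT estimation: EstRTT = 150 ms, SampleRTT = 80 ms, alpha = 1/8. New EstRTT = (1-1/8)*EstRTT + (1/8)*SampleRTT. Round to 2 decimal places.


Given: EstRTT = 150 ms, SampleRTT = 80 ms, alpha = 1/8
New EstRTT = (1 - alpha) * EstRTT + alpha * SampleRTT
(7/8) * 150 = 131.25
(1/8) * 80 = 10
New EstRTT = 131.25 + 10 = 141.25 ms -> 141.25 ms (2 dp)

141.25


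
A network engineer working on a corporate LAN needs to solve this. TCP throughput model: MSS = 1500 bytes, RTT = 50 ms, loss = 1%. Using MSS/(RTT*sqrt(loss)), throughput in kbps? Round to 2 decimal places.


Given: MSS = 1500 bytes, RTT = 50 ms, loss = 1%
RTT in seconds = 50 / 1000 = 0.05
Loss rate = 1% = 0.01
sqrt(loss) = sqrt(0.01) = 0.1
Throughput (bytes/s) = 1500 / (0.05 * 0.1) = 300000.0000
Throughput (kbps) = 300000.0000 * 8 / 1000 = 2400.000000 -> 2400.00 kbps (2 dp)

2400.00


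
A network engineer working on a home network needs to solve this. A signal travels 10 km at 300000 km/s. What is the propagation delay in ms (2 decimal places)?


Given: distance = 10 km, speed = 300000 km/s
Delay = distance / speed = 10 / 300000 seconds
Delay in ms = 10 * 1000 / 300000
Delay = 0.0333 ms
Rounded to 2 dp = 0.03 ms

0.03


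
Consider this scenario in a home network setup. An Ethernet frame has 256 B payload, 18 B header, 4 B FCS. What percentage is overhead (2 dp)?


Given: payload = 256 B, header = 18 B, trailer = 4 B
Overhead bytes = header + trailer = 18 + 4 = 22
Total frame = payload + overhead = 256 + 22 = 278
Overhead % = 22 / 278 * 100 = 7.9137% -> 7.91% (2 dp)

7.91


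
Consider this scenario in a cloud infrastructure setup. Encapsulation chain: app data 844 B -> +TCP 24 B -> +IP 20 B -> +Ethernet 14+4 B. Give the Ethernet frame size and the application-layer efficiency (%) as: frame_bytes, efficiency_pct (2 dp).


TCP segment = 844 + 24 = 868 B
IP packet = 868 + 20 = 888 B
Ethernet frame = 888 + 14 + 4 = 906 B
Efficiency = app / frame = 844 / 906 = 0.931567 = 93.1567% -> 93.16% (2 dp)

906, 93.16


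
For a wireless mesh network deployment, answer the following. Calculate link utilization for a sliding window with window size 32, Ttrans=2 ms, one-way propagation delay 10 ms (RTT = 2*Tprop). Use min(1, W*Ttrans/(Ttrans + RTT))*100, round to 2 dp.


Given: W = 32, Ttrans = 2 ms, RTT = 20 ms (= 2 * Tprop, Tprop = 10 ms)
Cycle time = Ttrans + RTT = 2 + 20 = 22 ms (first packet sent until its ACK returns)
W * Ttrans = 32 * 2 = 64 ms of sending per cycle
W * Ttrans / (Ttrans + RTT) = 64 / 22 = 2.909091
U = min(1, 2.909091) = 1.000000
U% = 100.00%

100.00


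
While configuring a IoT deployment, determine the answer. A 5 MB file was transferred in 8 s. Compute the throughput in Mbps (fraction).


Given: file = 5 MB, time = 8 s
File in Mb = 5 * 8 = 40 Mb
Throughput = 40 / 8 Mbps
Throughput = 5 Mbps

5


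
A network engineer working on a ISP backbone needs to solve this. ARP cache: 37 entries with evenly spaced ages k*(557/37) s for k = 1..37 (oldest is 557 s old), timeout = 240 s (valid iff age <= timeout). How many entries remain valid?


Ages are k * 557/37 s for k = 1..37 (spacing = 15.0541 s).
Entry k is valid iff k * 557/37 <= 240 iff k <= 37 * 240 / 557 = 15.9425
n_valid = floor(15.9425) = 15
(n_stale = 37 - 15 = 22)

15


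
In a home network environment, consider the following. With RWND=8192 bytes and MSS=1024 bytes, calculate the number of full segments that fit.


Given: RWND = 8192 bytes, MSS = 1024 bytes
Full segments = floor(RWND / MSS)
Full segments = floor(8192 / 1024)
Full segments = floor(8.0) = 8

8


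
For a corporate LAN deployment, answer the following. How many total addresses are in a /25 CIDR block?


Given: CIDR prefix /25
Host bits = 32 - 25 = 7
Total addresses = 2^7 = 128

128


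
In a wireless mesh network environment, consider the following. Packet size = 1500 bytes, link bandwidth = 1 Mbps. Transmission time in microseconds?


Given: packet = 1500 bytes, bandwidth = 1 Mbps
Packet in bits = 1500 * 8 = 12000 bits
Bandwidth = 1 * 10^6 = 1000000 bps
Time = 12000 / 1000000 seconds
Time in us = 12000 * 10^6 / 1000000 = 12000

12000


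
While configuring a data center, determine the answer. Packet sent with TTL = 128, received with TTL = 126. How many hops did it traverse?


Given: initial TTL = 128, received TTL = 126
Hops = initial TTL - received TTL
Hops = 128 - 126 = 2

2


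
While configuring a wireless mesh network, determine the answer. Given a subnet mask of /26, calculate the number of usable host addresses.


Given: subnet mask /26
Host bits = 32 - 26 = 6
Total addresses = 2^6 = 64
Usable hosts = 64 - 2 (network + broadcast) = 62

62


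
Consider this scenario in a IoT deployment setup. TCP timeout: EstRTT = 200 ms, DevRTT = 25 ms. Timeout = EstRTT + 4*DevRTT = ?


Given: EstRTT = 200 ms, DevRTT = 25 ms
Timeout = EstRTT + 4 * DevRTT
4 * DevRTT = 4 * 25 = 100
Timeout = 200 + 100 = 300 ms

300


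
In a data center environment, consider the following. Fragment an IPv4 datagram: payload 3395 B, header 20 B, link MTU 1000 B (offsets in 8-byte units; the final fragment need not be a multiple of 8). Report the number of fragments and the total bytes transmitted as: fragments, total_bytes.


Max data per non-final fragment = floor((MTU - header)/8)*8 = floor((1000 - 20)/8)*8 = floor(980/8)*8 = 976 B
Final fragment needs no 8-byte alignment: it can carry up to MTU - header = 980 B
Non-final fragments needed = ceil((payload - 980) / 976) = ceil(2415/976) = ceil(2.4744) = 3
Number of fragments = 3 + 1 = 4
Fragment sizes (data): 3 * 976 B + 467 B (last, 467 <= 980 OK)
Total bytes sent = payload + n_frags * header = 3395 + 4*20 = 3395 + 80 = 3475 B

4, 3475


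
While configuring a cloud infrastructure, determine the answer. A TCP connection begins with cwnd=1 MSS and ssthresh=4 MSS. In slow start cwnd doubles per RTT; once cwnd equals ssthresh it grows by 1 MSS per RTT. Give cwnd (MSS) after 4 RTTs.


RTT 0: cwnd = 1 MSS (initial)
RTT 1: cwnd = 2 MSS (slow start, doubled)
RTT 2: cwnd = 4 MSS (slow start, doubled)
RTT 3: cwnd = 5 MSS (congestion avoidance, +1)
RTT 4: cwnd = 6 MSS (congestion avoidance, +1)

6


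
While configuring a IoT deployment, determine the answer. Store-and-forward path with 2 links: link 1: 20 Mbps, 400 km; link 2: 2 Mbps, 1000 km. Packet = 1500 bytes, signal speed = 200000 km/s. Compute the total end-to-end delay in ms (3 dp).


Packet = 1500 bytes = 12000 bits. Store-and-forward: sum (t_trans + t_prop) per link.
Link 1: t_trans = 12000/(20*10^6) s = 0.6000 ms; t_prop = 400/200000 s = 2.0000 ms; subtotal = 2.6000 ms
Link 2: t_trans = 12000/(2*10^6) s = 6.0000 ms; t_prop = 1000/200000 s = 5.0000 ms; subtotal = 11.0000 ms
End-to-end = 2.6000 + 11.0000 = 13.6000 ms -> 13.600 ms (3 dp)

13.600


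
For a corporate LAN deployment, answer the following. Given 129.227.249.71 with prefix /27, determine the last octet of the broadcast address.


Given: IP = 129.227.249.71, prefix = /27
Host bits = 32 - 27 = 5
Network last octet = 71 AND mask = 64
Host part size = 2^5 - 1 = 31
Broadcast last octet = 64 OR 31 = 95

95


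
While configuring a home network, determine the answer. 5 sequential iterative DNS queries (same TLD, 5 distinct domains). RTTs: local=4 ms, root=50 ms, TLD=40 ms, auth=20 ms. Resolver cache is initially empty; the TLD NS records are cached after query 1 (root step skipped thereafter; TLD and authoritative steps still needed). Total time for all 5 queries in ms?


Lookup 1 (cold cache): local + root + TLD + auth = 4 + 50 + 40 + 20 = 114 ms
Lookups 2..5 (TLD NS cached -> skip root; new domain -> still ask TLD and auth): local + TLD + auth = 4 + 40 + 20 = 64 ms each
Remaining 4 lookups: 4 * 64 = 256 ms
Total = 114 + 256 = 370 ms

370


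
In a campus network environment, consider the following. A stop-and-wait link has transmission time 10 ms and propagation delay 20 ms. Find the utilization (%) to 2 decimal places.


Given: Ttrans = 10 ms, Tprop = 20 ms
RTT = 2 * Tprop = 2 * 20 = 40 ms
U = Ttrans / (Ttrans + RTT)
U = 10 / (10 + 40)
U = 10 / 50 = 0.2
U% = 20.00%

20.00


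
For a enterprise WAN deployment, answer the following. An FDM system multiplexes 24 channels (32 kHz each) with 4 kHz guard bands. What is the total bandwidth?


Given: 24 channels, 32 kHz each, guard = 4 kHz
Channel bandwidth = 24 * 32 = 768 kHz
Guard bands = 23 gaps * 4 kHz = 92 kHz
Total = 768 + 92 = 860 kHz

860


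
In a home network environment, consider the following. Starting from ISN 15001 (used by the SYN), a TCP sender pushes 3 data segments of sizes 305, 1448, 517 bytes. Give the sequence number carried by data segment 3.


The SYN occupies sequence number ISN = 15001, so the first data byte is ISN + 1 = 15002.
SEQ of data segment i = (ISN + 1) + sum of payload sizes of segments 1..i-1.
Segment 1: SEQ = 15002, payload = 305 bytes
Segment 2: SEQ = 15307, payload = 1448 bytes
Segment 3: SEQ = 16755, payload = 517 bytes
SEQ of segment 3 = 15002 + 305 + 1448 = 16755

16755


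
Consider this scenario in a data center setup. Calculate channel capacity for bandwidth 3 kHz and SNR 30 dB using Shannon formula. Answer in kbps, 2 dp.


Given: B = 3 kHz, SNR = 30 dB
SNR linear = 10^(30/10) = 1000
1 + SNR = 1001
log2(1001) = 9.9672262588
C = 3 * 1000 * 9.9672262588 = 29901.6788 bps
C = 29.901679 kbps -> 29.90 kbps (2 dp)

29.90


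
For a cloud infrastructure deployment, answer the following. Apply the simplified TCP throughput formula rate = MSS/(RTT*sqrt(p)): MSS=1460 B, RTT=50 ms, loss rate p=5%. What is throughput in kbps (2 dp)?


Given: MSS = 1460 bytes, RTT = 50 ms, loss = 5%
RTT in seconds = 50 / 1000 = 0.05
Loss rate = 5% = 0.05
sqrt(loss) = sqrt(0.05) = 0.223606797750
Throughput (bytes/s) = 1460 / (0.05 * 0.223606797750) = 130586.3699
Throughput (kbps) = 130586.3699 * 8 / 1000 = 1044.690959 -> 1044.69 kbps (2 dp)

1044.69


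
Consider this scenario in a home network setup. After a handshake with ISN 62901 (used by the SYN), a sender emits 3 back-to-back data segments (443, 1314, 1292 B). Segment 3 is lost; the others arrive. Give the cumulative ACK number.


SYN uses sequence number 62901; first data byte = ISN + 1 = 62902.
Segment 1: SEQ = 62902, len = 443 B, covers [62902, 63344]
Segment 2: SEQ = 63345, len = 1314 B, covers [63345, 64658]
Segment 3: SEQ = 64659, len = 1292 B, covers [64659, 65950] [LOST]
In-order data received: bytes [62902, 64658] (segments 1..2).
Segment 3 missing -> gap begins at byte 64659.
Cumulative ACK = next expected in-order byte = 62902 + 443 + 1314 = 64659

64659


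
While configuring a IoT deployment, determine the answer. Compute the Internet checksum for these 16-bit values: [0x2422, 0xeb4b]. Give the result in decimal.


Given words: [0x2422, 0xeb4b]
Step 1: Sum all words
Raw sum = 9250 + 60235 = 69485
Step 2: Fold carry: (3949 + 1) = 3950
One's complement = ~3950 & 0xFFFF = 61585

61585


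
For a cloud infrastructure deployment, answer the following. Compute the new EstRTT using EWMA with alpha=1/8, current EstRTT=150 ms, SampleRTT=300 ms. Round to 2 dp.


Given: EstRTT = 150 ms, SampleRTT = 300 ms, alpha = 1/8
New EstRTT = (1 - alpha) * EstRTT + alpha * SampleRTT
(7/8) * 150 = 131.25
(1/8) * 300 = 37.5
New EstRTT = 131.25 + 37.5 = 168.75 ms -> 168.75 ms (2 dp)

168.75


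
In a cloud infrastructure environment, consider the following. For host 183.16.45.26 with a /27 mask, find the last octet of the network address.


Given: IP = 183.16.45.26, prefix = /27
Subnet mask = 255.255.255.224
Last octet of IP: 26
Last octet of mask: 224
Network last octet = 26 AND 224 = 0

0


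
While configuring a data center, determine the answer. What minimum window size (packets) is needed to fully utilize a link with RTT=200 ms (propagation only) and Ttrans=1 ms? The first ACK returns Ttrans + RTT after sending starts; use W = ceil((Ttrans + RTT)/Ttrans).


Given: Ttrans = 1 ms, RTT = 200 ms (= 2 * Tprop, Tprop = 100 ms)
Time until first ACK returns = Ttrans + RTT = 1 + 200 = 201 ms
Need W * Ttrans >= Ttrans + RTT  ->  W >= (Ttrans + RTT) / Ttrans
(Ttrans + RTT) / Ttrans = 201 / 1 = 201
W_min = ceil(201) = 201

201


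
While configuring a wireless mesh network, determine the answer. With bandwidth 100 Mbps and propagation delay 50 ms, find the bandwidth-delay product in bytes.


Given: bandwidth = 100 Mbps, delay = 50 ms
BDP in bits = 100 * 10^6 * 50 / 1000
BDP in bits = 5000000
BDP in bytes = 5000000 / 8 = 625000

625000


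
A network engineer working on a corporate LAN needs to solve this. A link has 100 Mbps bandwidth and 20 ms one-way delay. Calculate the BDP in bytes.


Given: bandwidth = 100 Mbps, delay = 20 ms
BDP in bits = 100 * 10^6 * 20 / 1000
BDP in bits = 2000000
BDP in bytes = 2000000 / 8 = 250000

250000


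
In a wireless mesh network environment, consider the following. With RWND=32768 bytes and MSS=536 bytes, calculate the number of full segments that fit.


Given: RWND = 32768 bytes, MSS = 536 bytes
Full segments = floor(RWND / MSS)
Full segments = floor(32768 / 536)
Full segments = floor(61.1343) = 61

61


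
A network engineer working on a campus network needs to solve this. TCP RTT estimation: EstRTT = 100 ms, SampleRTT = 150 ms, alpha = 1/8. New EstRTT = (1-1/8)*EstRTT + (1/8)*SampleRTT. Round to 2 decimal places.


Given: EstRTT = 100 ms, SampleRTT = 150 ms, alpha = 1/8
New EstRTT = (1 - alpha) * EstRTT + alpha * SampleRTT
(7/8) * 100 = 87.5
(1/8) * 150 = 18.75
New EstRTT = 87.5 + 18.75 = 106.25 ms -> 106.25 ms (2 dp)

106.25


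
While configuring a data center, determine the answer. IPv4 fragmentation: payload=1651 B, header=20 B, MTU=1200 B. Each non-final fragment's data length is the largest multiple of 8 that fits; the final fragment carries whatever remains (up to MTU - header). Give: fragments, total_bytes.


Max data per non-final fragment = floor((MTU - header)/8)*8 = floor((1200 - 20)/8)*8 = floor(1180/8)*8 = 1176 B
Final fragment needs no 8-byte alignment: it can carry up to MTU - header = 1180 B
Non-final fragments needed = ceil((payload - 1180) / 1176) = ceil(471/1176) = ceil(0.4005) = 1
Number of fragments = 1 + 1 = 2
Fragment sizes (data): 1 * 1176 B + 475 B (last, 475 <= 1180 OK)
Total bytes sent = payload + n_frags * header = 1651 + 2*20 = 1651 + 40 = 1691 B

2, 1691


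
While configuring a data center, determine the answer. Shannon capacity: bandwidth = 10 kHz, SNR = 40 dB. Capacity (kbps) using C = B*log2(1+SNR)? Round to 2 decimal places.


Given: B = 10 kHz, SNR = 40 dB
SNR linear = 10^(40/10) = 10000
1 + SNR = 10001
log2(10001) = 13.2878566418
C = 10 * 1000 * 13.2878566418 = 132878.5664 bps
C = 132.878566 kbps -> 132.88 kbps (2 dp)

132.88


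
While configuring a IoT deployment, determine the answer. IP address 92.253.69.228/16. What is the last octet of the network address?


Given: IP = 92.253.69.228, prefix = /16
Subnet mask = 255.255.0.0
Last octet of IP: 228
Last octet of mask: 0
Network last octet = 228 AND 0 = 0

0


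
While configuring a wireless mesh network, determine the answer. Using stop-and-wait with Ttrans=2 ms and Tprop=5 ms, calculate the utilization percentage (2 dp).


Given: Ttrans = 2 ms, Tprop = 5 ms
RTT = 2 * Tprop = 2 * 5 = 10 ms
U = Ttrans / (Ttrans + RTT)
U = 2 / (2 + 10)
U = 2 / 12 = 0.166667
U% = 16.67%

16.67


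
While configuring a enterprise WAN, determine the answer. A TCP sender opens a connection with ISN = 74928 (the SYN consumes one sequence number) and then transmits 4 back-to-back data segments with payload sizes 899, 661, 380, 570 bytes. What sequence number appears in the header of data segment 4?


The SYN occupies sequence number ISN = 74928, so the first data byte is ISN + 1 = 74929.
SEQ of data segment i = (ISN + 1) + sum of payload sizes of segments 1..i-1.
Segment 1: SEQ = 74929, payload = 899 bytes
Segment 2: SEQ = 75828, payload = 661 bytes
Segment 3: SEQ = 76489, payload = 380 bytes
Segment 4: SEQ = 76869, payload = 570 bytes
SEQ of segment 4 = 74929 + 899 + 661 + 380 = 76869

76869


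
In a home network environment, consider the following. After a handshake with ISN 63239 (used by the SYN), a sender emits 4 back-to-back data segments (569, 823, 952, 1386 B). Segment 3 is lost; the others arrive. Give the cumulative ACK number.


SYN uses sequence number 63239; first data byte = ISN + 1 = 63240.
Segment 1: SEQ = 63240, len = 569 B, covers [63240, 63808]
Segment 2: SEQ = 63809, len = 823 B, covers [63809, 64631]
Segment 3: SEQ = 64632, len = 952 B, covers [64632, 65583] [LOST]
Segment 4: SEQ = 65584, len = 1386 B, covers [65584, 66969]
In-order data received: bytes [63240, 64631] (segments 1..2).
Segment 3 missing -> gap begins at byte 64632; later segments buffered out of order.
Cumulative ACK = next expected in-order byte = 63240 + 569 + 823 = 64632

64632


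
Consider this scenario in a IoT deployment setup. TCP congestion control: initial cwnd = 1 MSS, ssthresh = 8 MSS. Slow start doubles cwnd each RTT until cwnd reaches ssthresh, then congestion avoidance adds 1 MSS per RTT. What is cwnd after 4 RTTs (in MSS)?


RTT 0: cwnd = 1 MSS (initial)
RTT 1: cwnd = 2 MSS (slow start, doubled)
RTT 2: cwnd = 4 MSS (slow start, doubled)
RTT 3: cwnd = 8 MSS (slow start, doubled)
RTT 4: cwnd = 9 MSS (congestion avoidance, +1)

9


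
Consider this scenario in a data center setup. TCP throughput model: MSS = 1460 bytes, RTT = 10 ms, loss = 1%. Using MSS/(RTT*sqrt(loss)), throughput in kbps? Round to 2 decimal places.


Given: MSS = 1460 bytes, RTT = 10 ms, loss = 1%
RTT in seconds = 10 / 1000 = 0.01
Loss rate = 1% = 0.01
sqrt(loss) = sqrt(0.01) = 0.1
Throughput (bytes/s) = 1460 / (0.01 * 0.1) = 1460000.0000
Throughput (kbps) = 1460000.0000 * 8 / 1000 = 11680.000000 -> 11680.00 kbps (2 dp)

11680.00


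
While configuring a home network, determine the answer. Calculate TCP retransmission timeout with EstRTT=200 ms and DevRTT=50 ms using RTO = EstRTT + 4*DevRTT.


Given: EstRTT = 200 ms, DevRTT = 50 ms
Timeout = EstRTT + 4 * DevRTT
4 * DevRTT = 4 * 50 = 200
Timeout = 200 + 200 = 400 ms

400


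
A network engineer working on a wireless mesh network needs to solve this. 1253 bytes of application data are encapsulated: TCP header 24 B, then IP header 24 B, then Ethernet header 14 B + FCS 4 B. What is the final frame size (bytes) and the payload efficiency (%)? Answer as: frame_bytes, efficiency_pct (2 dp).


TCP segment = 1253 + 24 = 1277 B
IP packet = 1277 + 24 = 1301 B
Ethernet frame = 1301 + 14 + 4 = 1319 B
Efficiency = app / frame = 1253 / 1319 = 0.949962 = 94.9962% -> 95.00% (2 dp)

1319, 95.00


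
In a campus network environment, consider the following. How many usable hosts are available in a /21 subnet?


Given: subnet mask /21
Host bits = 32 - 21 = 11
Total addresses = 2^11 = 2048
Usable hosts = 2048 - 2 (network + broadcast) = 2046

2046


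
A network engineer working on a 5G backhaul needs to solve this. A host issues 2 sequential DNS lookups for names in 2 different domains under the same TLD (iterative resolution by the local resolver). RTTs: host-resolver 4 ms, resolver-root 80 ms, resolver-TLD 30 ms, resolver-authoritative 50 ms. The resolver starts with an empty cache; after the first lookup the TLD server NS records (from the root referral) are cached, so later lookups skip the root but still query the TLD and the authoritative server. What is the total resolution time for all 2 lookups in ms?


Lookup 1 (cold cache): local + root + TLD + auth = 4 + 80 + 30 + 50 = 164 ms
Lookups 2..2 (TLD NS cached -> skip root; new domain -> still ask TLD and auth): local + TLD + auth = 4 + 30 + 50 = 84 ms each
Remaining 1 lookups: 1 * 84 = 84 ms
Total = 164 + 84 = 248 ms

248


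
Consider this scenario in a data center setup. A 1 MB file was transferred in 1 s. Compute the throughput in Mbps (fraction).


Given: file = 1 MB, time = 1 s
File in Mb = 1 * 8 = 8 Mb
Throughput = 8 / 1 Mbps
Throughput = 8 Mbps

8


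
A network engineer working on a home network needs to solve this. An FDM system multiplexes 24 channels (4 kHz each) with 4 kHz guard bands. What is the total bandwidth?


Given: 24 channels, 4 kHz each, guard = 4 kHz
Channel bandwidth = 24 * 4 = 96 kHz
Guard bands = 23 gaps * 4 kHz = 92 kHz
Total = 96 + 92 = 188 kHz

188


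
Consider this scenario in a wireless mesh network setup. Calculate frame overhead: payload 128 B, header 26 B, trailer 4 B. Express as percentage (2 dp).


Given: payload = 128 B, header = 26 B, trailer = 4 B
Overhead bytes = header + trailer = 26 + 4 = 30
Total frame = payload + overhead = 128 + 30 = 158
Overhead % = 30 / 158 * 100 = 18.9873% -> 18.99% (2 dp)

18.99


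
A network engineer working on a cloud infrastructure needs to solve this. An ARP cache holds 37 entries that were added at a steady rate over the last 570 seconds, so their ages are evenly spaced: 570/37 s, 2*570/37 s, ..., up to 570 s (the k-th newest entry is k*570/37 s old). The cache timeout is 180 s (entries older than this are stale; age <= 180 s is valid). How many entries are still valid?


Ages are k * 570/37 s for k = 1..37 (spacing = 15.4054 s).
Entry k is valid iff k * 570/37 <= 180 iff k <= 37 * 180 / 570 = 11.6842
n_valid = floor(11.6842) = 11
(n_stale = 37 - 11 = 26)

11


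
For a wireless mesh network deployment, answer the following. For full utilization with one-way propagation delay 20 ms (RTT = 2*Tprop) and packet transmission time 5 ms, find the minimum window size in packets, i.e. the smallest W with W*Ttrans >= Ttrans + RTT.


Given: Ttrans = 5 ms, RTT = 40 ms (= 2 * Tprop, Tprop = 20 ms)
Time until first ACK returns = Ttrans + RTT = 5 + 40 = 45 ms
Need W * Ttrans >= Ttrans + RTT  ->  W >= (Ttrans + RTT) / Ttrans
(Ttrans + RTT) / Ttrans = 45 / 5 = 9
W_min = ceil(9) = 9

9


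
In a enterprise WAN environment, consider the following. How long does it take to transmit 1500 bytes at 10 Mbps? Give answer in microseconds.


Given: packet = 1500 bytes, bandwidth = 10 Mbps
Packet in bits = 1500 * 8 = 12000 bits
Bandwidth = 10 * 10^6 = 10000000 bps
Time = 12000 / 10000000 seconds
Time in us = 12000 * 10^6 / 10000000 = 1200

1200


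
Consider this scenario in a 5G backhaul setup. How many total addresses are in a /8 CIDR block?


Given: CIDR prefix /8
Host bits = 32 - 8 = 24
Total addresses = 2^24 = 16777216

16777216


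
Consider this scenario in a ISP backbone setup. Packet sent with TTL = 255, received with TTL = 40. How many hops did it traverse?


Given: initial TTL = 255, received TTL = 40
Hops = initial TTL - received TTL
Hops = 255 - 40 = 215

215


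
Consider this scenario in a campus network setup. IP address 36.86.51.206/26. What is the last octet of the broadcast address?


Given: IP = 36.86.51.206, prefix = /26
Host bits = 32 - 26 = 6
Network last octet = 206 AND mask = 192
Host part size = 2^6 - 1 = 63
Broadcast last octet = 192 OR 63 = 255

255


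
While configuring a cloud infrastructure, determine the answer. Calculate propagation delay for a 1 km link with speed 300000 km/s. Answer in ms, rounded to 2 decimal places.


Given: distance = 1 km, speed = 300000 km/s
Delay = distance / speed = 1 / 300000 seconds
Delay in ms = 1 * 1000 / 300000
Delay = 0.0033 ms
Rounded to 2 dp = 0.00 ms

0.00


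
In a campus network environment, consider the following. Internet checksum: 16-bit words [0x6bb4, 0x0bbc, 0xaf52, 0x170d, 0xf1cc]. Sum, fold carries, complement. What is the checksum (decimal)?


Given words: [0x6bb4, 0x0bbc, 0xaf52, 0x170d, 0xf1cc]
Step 1: Sum all words
Raw sum = 27572 + 3004 + 44882 + 5901 + 61900 = 143259
Step 2: Fold carry: (12187 + 2) = 12189
One's complement = ~12189 & 0xFFFF = 53346

53346


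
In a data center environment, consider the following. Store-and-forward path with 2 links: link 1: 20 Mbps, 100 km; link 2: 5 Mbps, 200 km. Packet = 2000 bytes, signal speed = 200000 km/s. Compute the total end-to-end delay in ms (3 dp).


Packet = 2000 bytes = 16000 bits. Store-and-forward: sum (t_trans + t_prop) per link.
Link 1: t_trans = 16000/(20*10^6) s = 0.8000 ms; t_prop = 100/200000 s = 0.5000 ms; subtotal = 1.3000 ms
Link 2: t_trans = 16000/(5*10^6) s = 3.2000 ms; t_prop = 200/200000 s = 1.0000 ms; subtotal = 4.2000 ms
End-to-end = 1.3000 + 4.2000 = 5.5000 ms -> 5.500 ms (3 dp)

5.500


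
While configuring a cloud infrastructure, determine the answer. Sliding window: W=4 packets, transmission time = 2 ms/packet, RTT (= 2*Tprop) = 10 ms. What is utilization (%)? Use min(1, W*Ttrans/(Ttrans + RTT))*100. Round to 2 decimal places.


Given: W = 4, Ttrans = 2 ms, RTT = 10 ms (= 2 * Tprop, Tprop = 5 ms)
Cycle time = Ttrans + RTT = 2 + 10 = 12 ms (first packet sent until its ACK returns)
W * Ttrans = 4 * 2 = 8 ms of sending per cycle
W * Ttrans / (Ttrans + RTT) = 8 / 12 = 0.666667
U = min(1, 0.666667) = 0.666667
U% = 66.67%

66.67


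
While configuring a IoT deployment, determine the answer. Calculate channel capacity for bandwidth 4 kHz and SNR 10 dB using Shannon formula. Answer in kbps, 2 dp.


Given: B = 4 kHz, SNR = 10 dB
SNR linear = 10^(10/10) = 10
1 + SNR = 11
log2(11) = 3.4594316186
C = 4 * 1000 * 3.4594316186 = 13837.7265 bps
C = 13.837726 kbps -> 13.84 kbps (2 dp)

13.84


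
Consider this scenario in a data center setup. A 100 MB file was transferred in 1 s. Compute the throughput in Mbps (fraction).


Given: file = 100 MB, time = 1 s
File in Mb = 100 * 8 = 800 Mb
Throughput = 800 / 1 Mbps
Throughput = 800 Mbps

800


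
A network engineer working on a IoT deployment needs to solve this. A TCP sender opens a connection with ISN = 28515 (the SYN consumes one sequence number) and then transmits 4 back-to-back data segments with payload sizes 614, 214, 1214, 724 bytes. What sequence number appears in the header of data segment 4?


The SYN occupies sequence number ISN = 28515, so the first data byte is ISN + 1 = 28516.
SEQ of data segment i = (ISN + 1) + sum of payload sizes of segments 1..i-1.
Segment 1: SEQ = 28516, payload = 614 bytes
Segment 2: SEQ = 29130, payload = 214 bytes
Segment 3: SEQ = 29344, payload = 1214 bytes
Segment 4: SEQ = 30558, payload = 724 bytes
SEQ of segment 4 = 28516 + 614 + 214 + 1214 = 30558

30558


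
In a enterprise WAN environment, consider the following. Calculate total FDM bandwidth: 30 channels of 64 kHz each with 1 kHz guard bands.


Given: 30 channels, 64 kHz each, guard = 1 kHz
Channel bandwidth = 30 * 64 = 1920 kHz
Guard bands = 29 gaps * 1 kHz = 29 kHz
Total = 1920 + 29 = 1949 kHz

1949


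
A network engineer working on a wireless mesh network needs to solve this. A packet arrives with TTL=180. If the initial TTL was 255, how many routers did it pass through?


Given: initial TTL = 255, received TTL = 180
Hops = initial TTL - received TTL
Hops = 255 - 180 = 75

75


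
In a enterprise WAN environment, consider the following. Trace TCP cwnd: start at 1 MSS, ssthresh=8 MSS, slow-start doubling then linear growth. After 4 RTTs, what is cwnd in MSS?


RTT 0: cwnd = 1 MSS (initial)
RTT 1: cwnd = 2 MSS (slow start, doubled)
RTT 2: cwnd = 4 MSS (slow start, doubled)
RTT 3: cwnd = 8 MSS (slow start, doubled)
RTT 4: cwnd = 9 MSS (congestion avoidance, +1)

9


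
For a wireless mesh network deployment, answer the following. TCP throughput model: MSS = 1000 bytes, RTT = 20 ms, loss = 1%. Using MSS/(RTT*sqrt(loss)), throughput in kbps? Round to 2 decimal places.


Given: MSS = 1000 bytes, RTT = 20 ms, loss = 1%
RTT in seconds = 20 / 1000 = 0.02
Loss rate = 1% = 0.01
sqrt(loss) = sqrt(0.01) = 0.1
Throughput (bytes/s) = 1000 / (0.02 * 0.1) = 500000.0000
Throughput (kbps) = 500000.0000 * 8 / 1000 = 4000.000000 -> 4000.00 kbps (2 dp)

4000.00


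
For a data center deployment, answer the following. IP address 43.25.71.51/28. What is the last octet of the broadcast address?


Given: IP = 43.25.71.51, prefix = /28
Host bits = 32 - 28 = 4
Network last octet = 51 AND mask = 48
Host part size = 2^4 - 1 = 15
Broadcast last octet = 48 OR 15 = 63

63


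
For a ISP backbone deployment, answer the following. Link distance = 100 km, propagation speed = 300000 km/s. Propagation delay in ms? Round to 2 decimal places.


Given: distance = 100 km, speed = 300000 km/s
Delay = distance / speed = 100 / 300000 seconds
Delay in ms = 100 * 1000 / 300000
Delay = 0.3333 ms
Rounded to 2 dp = 0.33 ms

0.33


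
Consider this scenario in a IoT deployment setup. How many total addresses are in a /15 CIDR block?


Given: CIDR prefix /15
Host bits = 32 - 15 = 17
Total addresses = 2^17 = 131072

131072


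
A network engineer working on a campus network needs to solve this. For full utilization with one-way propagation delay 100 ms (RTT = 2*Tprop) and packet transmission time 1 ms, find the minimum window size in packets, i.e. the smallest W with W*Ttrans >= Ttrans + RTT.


Given: Ttrans = 1 ms, RTT = 200 ms (= 2 * Tprop, Tprop = 100 ms)
Time until first ACK returns = Ttrans + RTT = 1 + 200 = 201 ms
Need W * Ttrans >= Ttrans + RTT  ->  W >= (Ttrans + RTT) / Ttrans
(Ttrans + RTT) / Ttrans = 201 / 1 = 201
W_min = ceil(201) = 201

201
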